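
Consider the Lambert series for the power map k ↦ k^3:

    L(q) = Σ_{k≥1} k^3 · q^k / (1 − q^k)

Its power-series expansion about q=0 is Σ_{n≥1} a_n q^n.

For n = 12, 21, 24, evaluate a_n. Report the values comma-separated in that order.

2044, 9632, 16380

q^12  k|12↦f(k): 12:1728 6:216 4:64 3:27 2:8 1:1  a_12=2044
d|21:{21,7,3,1}  Σf=9261+343+27+1=9632
q^24  k|24↦f(k): 24:13824 12:1728 8:512 6:216 4:64 3:27 2:8 1:1  a_24=16380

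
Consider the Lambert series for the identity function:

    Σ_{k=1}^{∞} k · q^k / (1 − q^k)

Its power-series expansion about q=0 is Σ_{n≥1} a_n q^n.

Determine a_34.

a_34 = 54

[q^34] f(34)=34,f(17)=17,f(2)=2,f(1)=1 ⇒ 54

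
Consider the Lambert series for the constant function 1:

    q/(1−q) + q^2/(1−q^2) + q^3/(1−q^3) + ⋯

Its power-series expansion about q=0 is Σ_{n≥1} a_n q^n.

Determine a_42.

q^42  k|42↦f(k): 1:1 2:1 3:1 6:1 7:1 14:1 21:1 42:1  a_42=8

a_42 = 8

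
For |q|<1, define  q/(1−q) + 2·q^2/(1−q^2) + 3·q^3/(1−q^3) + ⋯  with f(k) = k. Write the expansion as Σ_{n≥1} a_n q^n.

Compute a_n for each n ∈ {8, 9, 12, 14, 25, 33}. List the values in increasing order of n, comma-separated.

[q^8] f(8)=8,f(4)=4,f(2)=2,f(1)=1 ⇒ 15
d|9:{9,3,1}  Σf=9+3+1=13
d|12:{1,2,3,4,6,12}  Σf=1+2+3+4+6+12=28
d|14:{14,7,2,1}  Σf=14+7+2+1=24
[q^25] f(1)=1,f(5)=5,f(25)=25 ⇒ 31
n=33: 33·1 11·3 3·11 1·33  f→[33+11+3+1]=48

15, 13, 28, 24, 31, 48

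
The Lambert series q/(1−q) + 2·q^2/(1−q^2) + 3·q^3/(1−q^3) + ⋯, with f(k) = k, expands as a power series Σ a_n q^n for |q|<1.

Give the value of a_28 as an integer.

a_28 = 56

d|28:{1,2,4,7,14,28}  Σf=1+2+4+7+14+28=56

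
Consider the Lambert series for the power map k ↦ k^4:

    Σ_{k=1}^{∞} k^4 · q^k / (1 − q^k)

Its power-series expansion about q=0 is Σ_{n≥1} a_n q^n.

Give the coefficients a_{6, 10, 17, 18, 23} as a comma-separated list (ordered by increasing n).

d|6:{6,3,2,1}  Σf=1296+81+16+1=1394
n=10: 10·1 5·2 2·5 1·10  f→[10000+625+16+1]=10642
d|17:{17,1}  Σf=83521+1=83522
q^18  k|18↦f(k): 1:1 2:16 3:81 6:1296 9:6561 18:104976  a_18=112931
d|23:{1,23}  Σf=1+279841=279842

1394, 10642, 83522, 112931, 279842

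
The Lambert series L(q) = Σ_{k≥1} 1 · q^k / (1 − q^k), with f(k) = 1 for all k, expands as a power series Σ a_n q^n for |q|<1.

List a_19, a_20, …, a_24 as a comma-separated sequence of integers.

[q^19] f(19)=1,f(1)=1 ⇒ 2
q^20  k|20↦f(k): 1:1 2:1 4:1 5:1 10:1 20:1  a_20=6
n=21: 1·21 3·7 7·3 21·1  f→[1+1+1+1]=4
q^22  k|22↦f(k): 1:1 2:1 11:1 22:1  a_22=4
q^23  k|23↦f(k): 23:1 1:1  a_23=2
q^24  k|24↦f(k): 24:1 12:1 8:1 6:1 4:1 3:1 2:1 1:1  a_24=8

2, 6, 4, 4, 2, 8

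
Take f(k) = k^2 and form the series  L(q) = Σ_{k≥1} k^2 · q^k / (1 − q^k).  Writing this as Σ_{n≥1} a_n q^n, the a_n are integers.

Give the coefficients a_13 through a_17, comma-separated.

n=13: 1·13 13·1  f→[1+169]=170
q^14  k|14↦f(k): 14:196 7:49 2:4 1:1  a_14=250
d|15:{1,3,5,15}  Σf=1+9+25+225=260
d|16:{1,2,4,8,16}  Σf=1+4+16+64+256=341
q^17  k|17↦f(k): 1:1 17:289  a_17=290

170, 250, 260, 341, 290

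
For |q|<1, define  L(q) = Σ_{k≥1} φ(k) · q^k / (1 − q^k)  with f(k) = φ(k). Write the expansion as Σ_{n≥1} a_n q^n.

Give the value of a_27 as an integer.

n=27: 27·1 9·3 3·9 1·27  φ→[18+6+2+1]=27

a_27 = 27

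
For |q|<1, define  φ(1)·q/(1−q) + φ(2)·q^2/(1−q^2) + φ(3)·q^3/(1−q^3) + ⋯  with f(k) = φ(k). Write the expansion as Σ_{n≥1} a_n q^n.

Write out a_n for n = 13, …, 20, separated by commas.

[q^13] φ(1)=1,φ(13)=12 ⇒ 13
d|14:{14,7,2,1}  Σφ=6+6+1+1=14
q^15  k|15↦φ(k): 15:8 5:4 3:2 1:1  a_15=15
n=16: 16·1 8·2 4·4 2·8 1·16  φ→[8+4+2+1+1]=16
q^17  k|17↦φ(k): 17:16 1:1  a_17=17
n=18: 1·18 2·9 3·6 6·3 9·2 18·1  φ→[1+1+2+2+6+6]=18
d|19:{19,1}  Σφ=18+1=19
q^20  k|20↦φ(k): 20:8 10:4 5:4 4:2 2:1 1:1  a_20=20

13, 14, 15, 16, 17, 18, 19, 20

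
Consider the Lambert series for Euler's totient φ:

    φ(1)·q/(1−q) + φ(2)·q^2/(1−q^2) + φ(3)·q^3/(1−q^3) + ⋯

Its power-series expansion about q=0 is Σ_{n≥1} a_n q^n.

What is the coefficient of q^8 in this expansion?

n=8: 1·8 2·4 4·2 8·1  φ→[1+1+2+4]=8

a_8 = 8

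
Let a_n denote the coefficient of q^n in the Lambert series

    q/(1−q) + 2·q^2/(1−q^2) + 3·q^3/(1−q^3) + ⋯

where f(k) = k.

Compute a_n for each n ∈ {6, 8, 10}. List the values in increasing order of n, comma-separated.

12, 15, 18

[q^6] f(1)=1,f(2)=2,f(3)=3,f(6)=6 ⇒ 12
[q^8] f(8)=8,f(4)=4,f(2)=2,f(1)=1 ⇒ 15
q^10  k|10↦f(k): 10:10 5:5 2:2 1:1  a_10=18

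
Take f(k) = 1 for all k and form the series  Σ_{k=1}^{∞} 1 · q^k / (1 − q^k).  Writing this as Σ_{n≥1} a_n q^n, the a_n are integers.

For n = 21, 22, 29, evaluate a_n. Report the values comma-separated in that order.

q^21  k|21↦f(k): 21:1 7:1 3:1 1:1  a_21=4
[q^22] f(22)=1,f(11)=1,f(2)=1,f(1)=1 ⇒ 4
[q^29] f(29)=1,f(1)=1 ⇒ 2

4, 4, 2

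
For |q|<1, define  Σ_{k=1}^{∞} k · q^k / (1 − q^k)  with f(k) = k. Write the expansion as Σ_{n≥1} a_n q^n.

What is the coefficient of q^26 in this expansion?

q^26  k|26↦f(k): 26:26 13:13 2:2 1:1  a_26=42

a_26 = 42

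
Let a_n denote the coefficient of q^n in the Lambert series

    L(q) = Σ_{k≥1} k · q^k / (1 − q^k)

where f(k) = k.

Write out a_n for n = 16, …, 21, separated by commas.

q^16  k|16↦f(k): 1:1 2:2 4:4 8:8 16:16  a_16=31
q^17  k|17↦f(k): 1:1 17:17  a_17=18
[q^18] f(1)=1,f(2)=2,f(3)=3,f(6)=6,f(9)=9,f(18)=18 ⇒ 39
n=19: 19·1 1·19  f→[19+1]=20
[q^20] f(20)=20,f(10)=10,f(5)=5,f(4)=4,f(2)=2,f(1)=1 ⇒ 42
[q^21] f(21)=21,f(7)=7,f(3)=3,f(1)=1 ⇒ 32

31, 18, 39, 20, 42, 32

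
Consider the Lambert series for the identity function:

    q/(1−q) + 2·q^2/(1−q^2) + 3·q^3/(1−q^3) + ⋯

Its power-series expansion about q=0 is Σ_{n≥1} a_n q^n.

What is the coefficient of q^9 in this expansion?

[q^9] f(9)=9,f(3)=3,f(1)=1 ⇒ 13

a_9 = 13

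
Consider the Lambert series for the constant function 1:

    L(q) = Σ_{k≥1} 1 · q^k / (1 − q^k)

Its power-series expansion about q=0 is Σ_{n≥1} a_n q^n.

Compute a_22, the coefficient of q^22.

n=22: 1·22 2·11 11·2 22·1  f→[1+1+1+1]=4

a_22 = 4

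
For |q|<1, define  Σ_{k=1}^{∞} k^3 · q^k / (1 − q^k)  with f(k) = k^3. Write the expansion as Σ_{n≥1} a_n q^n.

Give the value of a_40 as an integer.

a_40 = 73710

n=40: 1·40 2·20 4·10 5·8 8·5 10·4 20·2 40·1  f→[1+8+64+125+512+1000+8000+64000]=73710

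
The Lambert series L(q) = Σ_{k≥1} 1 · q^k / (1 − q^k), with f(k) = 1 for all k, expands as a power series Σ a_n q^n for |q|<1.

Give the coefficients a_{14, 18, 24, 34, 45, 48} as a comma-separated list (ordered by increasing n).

4, 6, 8, 4, 6, 10

q^14  k|14↦f(k): 14:1 7:1 2:1 1:1  a_14=4
d|18:{1,2,3,6,9,18}  Σf=1+1+1+1+1+1=6
d|24:{24,12,8,6,4,3,2,1}  Σf=1+1+1+1+1+1+1+1=8
d|34:{34,17,2,1}  Σf=1+1+1+1=4
d|45:{1,3,5,9,15,45}  Σf=1+1+1+1+1+1=6
n=48: 48·1 24·2 16·3 12·4 8·6 6·8 4·12 3·16 2·24 1·48  f→[1+1+1+1+1+1+1+1+1+1]=10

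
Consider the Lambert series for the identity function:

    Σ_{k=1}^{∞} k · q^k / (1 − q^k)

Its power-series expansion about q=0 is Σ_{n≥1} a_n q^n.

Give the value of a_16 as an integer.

a_16 = 31

q^16  k|16↦f(k): 16:16 8:8 4:4 2:2 1:1  a_16=31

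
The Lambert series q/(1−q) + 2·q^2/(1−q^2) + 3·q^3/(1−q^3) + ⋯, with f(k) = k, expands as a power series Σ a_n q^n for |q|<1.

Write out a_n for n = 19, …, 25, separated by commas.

20, 42, 32, 36, 24, 60, 31

d|19:{19,1}  Σf=19+1=20
d|20:{20,10,5,4,2,1}  Σf=20+10+5+4+2+1=42
d|21:{1,3,7,21}  Σf=1+3+7+21=32
q^22  k|22↦f(k): 1:1 2:2 11:11 22:22  a_22=36
d|23:{1,23}  Σf=1+23=24
q^24  k|24↦f(k): 1:1 2:2 3:3 4:4 6:6 8:8 12:12 24:24  a_24=60
q^25  k|25↦f(k): 25:25 5:5 1:1  a_25=31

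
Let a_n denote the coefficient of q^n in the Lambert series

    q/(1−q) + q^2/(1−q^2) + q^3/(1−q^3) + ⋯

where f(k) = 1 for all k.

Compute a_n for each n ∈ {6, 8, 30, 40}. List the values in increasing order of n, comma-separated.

[q^6] f(1)=1,f(2)=1,f(3)=1,f(6)=1 ⇒ 4
[q^8] f(8)=1,f(4)=1,f(2)=1,f(1)=1 ⇒ 4
[q^30] f(1)=1,f(2)=1,f(3)=1,f(5)=1,f(6)=1,f(10)=1,f(15)=1,f(30)=1 ⇒ 8
[q^40] f(40)=1,f(20)=1,f(10)=1,f(8)=1,f(5)=1,f(4)=1,f(2)=1,f(1)=1 ⇒ 8

4, 4, 8, 8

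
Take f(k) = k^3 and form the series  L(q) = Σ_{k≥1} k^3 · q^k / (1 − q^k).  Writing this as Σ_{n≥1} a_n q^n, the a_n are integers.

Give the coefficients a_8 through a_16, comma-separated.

585, 757, 1134, 1332, 2044, 2198, 3096, 3528, 4681

n=8: 1·8 2·4 4·2 8·1  f→[1+8+64+512]=585
d|9:{9,3,1}  Σf=729+27+1=757
[q^10] f(10)=1000,f(5)=125,f(2)=8,f(1)=1 ⇒ 1134
n=11: 11·1 1·11  f→[1331+1]=1332
d|12:{12,6,4,3,2,1}  Σf=1728+216+64+27+8+1=2044
q^13  k|13↦f(k): 13:2197 1:1  a_13=2198
q^14  k|14↦f(k): 14:2744 7:343 2:8 1:1  a_14=3096
q^15  k|15↦f(k): 15:3375 5:125 3:27 1:1  a_15=3528
n=16: 1·16 2·8 4·4 8·2 16·1  f→[1+8+64+512+4096]=4681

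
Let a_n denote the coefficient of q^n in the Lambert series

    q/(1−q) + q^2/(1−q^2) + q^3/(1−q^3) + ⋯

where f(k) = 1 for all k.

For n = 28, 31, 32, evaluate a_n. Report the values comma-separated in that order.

n=28: 28·1 14·2 7·4 4·7 2·14 1·28  f→[1+1+1+1+1+1]=6
[q^31] f(1)=1,f(31)=1 ⇒ 2
d|32:{1,2,4,8,16,32}  Σf=1+1+1+1+1+1=6

6, 2, 6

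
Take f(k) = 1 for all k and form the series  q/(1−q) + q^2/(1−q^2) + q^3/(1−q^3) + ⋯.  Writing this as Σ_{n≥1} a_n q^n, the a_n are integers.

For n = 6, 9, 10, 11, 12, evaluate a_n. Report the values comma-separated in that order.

4, 3, 4, 2, 6

d|6:{1,2,3,6}  Σf=1+1+1+1=4
d|9:{9,3,1}  Σf=1+1+1=3
d|10:{1,2,5,10}  Σf=1+1+1+1=4
q^11  k|11↦f(k): 1:1 11:1  a_11=2
d|12:{12,6,4,3,2,1}  Σf=1+1+1+1+1+1=6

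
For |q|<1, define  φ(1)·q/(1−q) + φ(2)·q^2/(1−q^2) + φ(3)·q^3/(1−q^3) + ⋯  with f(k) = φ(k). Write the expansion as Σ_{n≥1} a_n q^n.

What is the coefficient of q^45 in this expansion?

d|45:{1,3,5,9,15,45}  Σφ=1+2+4+6+8+24=45

a_45 = 45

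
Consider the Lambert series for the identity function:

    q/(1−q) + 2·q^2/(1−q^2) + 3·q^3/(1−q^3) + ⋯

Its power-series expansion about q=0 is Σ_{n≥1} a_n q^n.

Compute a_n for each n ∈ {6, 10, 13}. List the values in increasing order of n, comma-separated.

12, 18, 14

[q^6] f(1)=1,f(2)=2,f(3)=3,f(6)=6 ⇒ 12
[q^10] f(1)=1,f(2)=2,f(5)=5,f(10)=10 ⇒ 18
d|13:{1,13}  Σf=1+13=14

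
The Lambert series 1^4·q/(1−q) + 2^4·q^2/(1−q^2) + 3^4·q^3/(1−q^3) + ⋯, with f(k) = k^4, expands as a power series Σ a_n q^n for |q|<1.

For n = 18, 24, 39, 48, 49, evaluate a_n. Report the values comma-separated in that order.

112931, 358258, 2342084, 5732210, 5767203

n=18: 1·18 2·9 3·6 6·3 9·2 18·1  f→[1+16+81+1296+6561+104976]=112931
q^24  k|24↦f(k): 24:331776 12:20736 8:4096 6:1296 4:256 3:81 2:16 1:1  a_24=358258
d|39:{39,13,3,1}  Σf=2313441+28561+81+1=2342084
[q^48] f(1)=1,f(2)=16,f(3)=81,f(4)=256,f(6)=1296,f(8)=4096,f(12)=20736,f(16)=65536,f(24)=331776,f(48)=5308416 ⇒ 5732210
[q^49] f(1)=1,f(7)=2401,f(49)=5764801 ⇒ 5767203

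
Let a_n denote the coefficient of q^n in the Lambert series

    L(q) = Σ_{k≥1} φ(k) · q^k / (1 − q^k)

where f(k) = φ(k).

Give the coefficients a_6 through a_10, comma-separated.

n=6: 6·1 3·2 2·3 1·6  φ→[2+2+1+1]=6
q^7  k|7↦φ(k): 1:1 7:6  a_7=7
n=8: 8·1 4·2 2·4 1·8  φ→[4+2+1+1]=8
q^9  k|9↦φ(k): 1:1 3:2 9:6  a_9=9
[q^10] φ(10)=4,φ(5)=4,φ(2)=1,φ(1)=1 ⇒ 10

6, 7, 8, 9, 10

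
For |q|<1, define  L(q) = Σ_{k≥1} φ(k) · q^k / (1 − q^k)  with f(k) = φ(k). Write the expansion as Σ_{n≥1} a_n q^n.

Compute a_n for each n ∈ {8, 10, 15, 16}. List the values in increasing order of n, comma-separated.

d|8:{8,4,2,1}  Σφ=4+2+1+1=8
q^10  k|10↦φ(k): 1:1 2:1 5:4 10:4  a_10=10
q^15  k|15↦φ(k): 15:8 5:4 3:2 1:1  a_15=15
n=16: 1·16 2·8 4·4 8·2 16·1  φ→[1+1+2+4+8]=16

8, 10, 15, 16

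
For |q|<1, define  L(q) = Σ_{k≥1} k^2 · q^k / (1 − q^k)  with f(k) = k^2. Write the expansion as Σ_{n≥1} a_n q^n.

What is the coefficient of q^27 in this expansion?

a_27 = 820

d|27:{1,3,9,27}  Σf=1+9+81+729=820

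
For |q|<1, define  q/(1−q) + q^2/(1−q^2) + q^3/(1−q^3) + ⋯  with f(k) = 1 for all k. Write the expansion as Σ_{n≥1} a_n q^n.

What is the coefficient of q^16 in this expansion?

q^16  k|16↦f(k): 16:1 8:1 4:1 2:1 1:1  a_16=5

a_16 = 5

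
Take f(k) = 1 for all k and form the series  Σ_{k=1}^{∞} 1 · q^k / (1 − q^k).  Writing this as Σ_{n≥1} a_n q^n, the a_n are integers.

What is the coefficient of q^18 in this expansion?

d|18:{1,2,3,6,9,18}  Σf=1+1+1+1+1+1=6

a_18 = 6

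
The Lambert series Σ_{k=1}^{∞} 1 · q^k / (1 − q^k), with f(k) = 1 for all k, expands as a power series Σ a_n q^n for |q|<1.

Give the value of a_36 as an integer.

n=36: 36·1 18·2 12·3 9·4 6·6 4·9 3·12 2·18 1·36  f→[1+1+1+1+1+1+1+1+1]=9

a_36 = 9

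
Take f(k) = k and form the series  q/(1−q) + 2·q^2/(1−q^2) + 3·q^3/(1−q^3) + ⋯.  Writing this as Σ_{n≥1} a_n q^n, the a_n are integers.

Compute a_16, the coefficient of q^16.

[q^16] f(1)=1,f(2)=2,f(4)=4,f(8)=8,f(16)=16 ⇒ 31

a_16 = 31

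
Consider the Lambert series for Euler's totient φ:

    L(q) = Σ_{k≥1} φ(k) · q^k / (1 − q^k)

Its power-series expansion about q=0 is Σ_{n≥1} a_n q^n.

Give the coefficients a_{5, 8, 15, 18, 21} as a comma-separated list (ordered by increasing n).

q^5  k|5↦φ(k): 5:4 1:1  a_5=5
q^8  k|8↦φ(k): 1:1 2:1 4:2 8:4  a_8=8
n=15: 1·15 3·5 5·3 15·1  φ→[1+2+4+8]=15
d|18:{1,2,3,6,9,18}  Σφ=1+1+2+2+6+6=18
n=21: 21·1 7·3 3·7 1·21  φ→[12+6+2+1]=21

5, 8, 15, 18, 21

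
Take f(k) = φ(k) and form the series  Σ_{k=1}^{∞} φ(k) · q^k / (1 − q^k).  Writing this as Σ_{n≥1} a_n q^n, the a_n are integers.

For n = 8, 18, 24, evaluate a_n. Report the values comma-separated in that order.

[q^8] φ(8)=4,φ(4)=2,φ(2)=1,φ(1)=1 ⇒ 8
n=18: 18·1 9·2 6·3 3·6 2·9 1·18  φ→[6+6+2+2+1+1]=18
[q^24] φ(24)=8,φ(12)=4,φ(8)=4,φ(6)=2,φ(4)=2,φ(3)=2,φ(2)=1,φ(1)=1 ⇒ 24

8, 18, 24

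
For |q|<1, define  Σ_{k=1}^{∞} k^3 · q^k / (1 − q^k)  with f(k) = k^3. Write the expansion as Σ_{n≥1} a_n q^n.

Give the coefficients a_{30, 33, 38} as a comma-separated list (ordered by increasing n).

[q^30] f(1)=1,f(2)=8,f(3)=27,f(5)=125,f(6)=216,f(10)=1000,f(15)=3375,f(30)=27000 ⇒ 31752
d|33:{33,11,3,1}  Σf=35937+1331+27+1=37296
n=38: 38·1 19·2 2·19 1·38  f→[54872+6859+8+1]=61740

31752, 37296, 61740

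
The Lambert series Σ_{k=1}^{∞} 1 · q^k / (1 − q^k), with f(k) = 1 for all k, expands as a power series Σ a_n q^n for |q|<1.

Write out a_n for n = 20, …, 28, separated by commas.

6, 4, 4, 2, 8, 3, 4, 4, 6

n=20: 1·20 2·10 4·5 5·4 10·2 20·1  f→[1+1+1+1+1+1]=6
q^21  k|21↦f(k): 1:1 3:1 7:1 21:1  a_21=4
n=22: 1·22 2·11 11·2 22·1  f→[1+1+1+1]=4
q^23  k|23↦f(k): 23:1 1:1  a_23=2
q^24  k|24↦f(k): 24:1 12:1 8:1 6:1 4:1 3:1 2:1 1:1  a_24=8
d|25:{1,5,25}  Σf=1+1+1=3
n=26: 1·26 2·13 13·2 26·1  f→[1+1+1+1]=4
[q^27] f(27)=1,f(9)=1,f(3)=1,f(1)=1 ⇒ 4
[q^28] f(28)=1,f(14)=1,f(7)=1,f(4)=1,f(2)=1,f(1)=1 ⇒ 6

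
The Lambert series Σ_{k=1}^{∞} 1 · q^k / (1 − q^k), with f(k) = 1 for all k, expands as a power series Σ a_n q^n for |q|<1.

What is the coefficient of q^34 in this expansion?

q^34  k|34↦f(k): 1:1 2:1 17:1 34:1  a_34=4

a_34 = 4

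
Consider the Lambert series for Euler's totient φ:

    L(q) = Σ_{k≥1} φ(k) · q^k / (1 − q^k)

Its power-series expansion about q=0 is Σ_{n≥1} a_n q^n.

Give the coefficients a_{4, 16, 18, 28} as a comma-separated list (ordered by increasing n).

[q^4] φ(4)=2,φ(2)=1,φ(1)=1 ⇒ 4
n=16: 1·16 2·8 4·4 8·2 16·1  φ→[1+1+2+4+8]=16
q^18  k|18↦φ(k): 18:6 9:6 6:2 3:2 2:1 1:1  a_18=18
d|28:{28,14,7,4,2,1}  Σφ=12+6+6+2+1+1=28

4, 16, 18, 28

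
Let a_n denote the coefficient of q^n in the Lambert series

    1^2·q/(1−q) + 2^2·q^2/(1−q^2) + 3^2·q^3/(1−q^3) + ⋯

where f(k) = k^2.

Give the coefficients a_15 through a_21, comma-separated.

260, 341, 290, 455, 362, 546, 500

[q^15] f(1)=1,f(3)=9,f(5)=25,f(15)=225 ⇒ 260
n=16: 16·1 8·2 4·4 2·8 1·16  f→[256+64+16+4+1]=341
q^17  k|17↦f(k): 17:289 1:1  a_17=290
[q^18] f(1)=1,f(2)=4,f(3)=9,f(6)=36,f(9)=81,f(18)=324 ⇒ 455
q^19  k|19↦f(k): 19:361 1:1  a_19=362
d|20:{1,2,4,5,10,20}  Σf=1+4+16+25+100+400=546
[q^21] f(21)=441,f(7)=49,f(3)=9,f(1)=1 ⇒ 500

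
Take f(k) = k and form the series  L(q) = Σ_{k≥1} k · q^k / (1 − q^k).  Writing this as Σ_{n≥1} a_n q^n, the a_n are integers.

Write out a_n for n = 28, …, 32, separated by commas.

56, 30, 72, 32, 63

d|28:{1,2,4,7,14,28}  Σf=1+2+4+7+14+28=56
q^29  k|29↦f(k): 29:29 1:1  a_29=30
q^30  k|30↦f(k): 1:1 2:2 3:3 5:5 6:6 10:10 15:15 30:30  a_30=72
q^31  k|31↦f(k): 31:31 1:1  a_31=32
n=32: 32·1 16·2 8·4 4·8 2·16 1·32  f→[32+16+8+4+2+1]=63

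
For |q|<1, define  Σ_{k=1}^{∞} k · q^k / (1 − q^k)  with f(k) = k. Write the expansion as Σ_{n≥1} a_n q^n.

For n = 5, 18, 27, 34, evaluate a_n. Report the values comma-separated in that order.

6, 39, 40, 54

n=5: 1·5 5·1  f→[1+5]=6
d|18:{1,2,3,6,9,18}  Σf=1+2+3+6+9+18=39
q^27  k|27↦f(k): 27:27 9:9 3:3 1:1  a_27=40
n=34: 34·1 17·2 2·17 1·34  f→[34+17+2+1]=54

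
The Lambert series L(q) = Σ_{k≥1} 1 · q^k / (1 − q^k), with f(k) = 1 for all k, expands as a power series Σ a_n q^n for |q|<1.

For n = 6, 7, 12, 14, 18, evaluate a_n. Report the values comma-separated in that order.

4, 2, 6, 4, 6

n=6: 1·6 2·3 3·2 6·1  f→[1+1+1+1]=4
q^7  k|7↦f(k): 7:1 1:1  a_7=2
[q^12] f(1)=1,f(2)=1,f(3)=1,f(4)=1,f(6)=1,f(12)=1 ⇒ 6
n=14: 1·14 2·7 7·2 14·1  f→[1+1+1+1]=4
n=18: 18·1 9·2 6·3 3·6 2·9 1·18  f→[1+1+1+1+1+1]=6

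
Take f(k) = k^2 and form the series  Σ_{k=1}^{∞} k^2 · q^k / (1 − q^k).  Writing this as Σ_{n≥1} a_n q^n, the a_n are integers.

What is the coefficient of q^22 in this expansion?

d|22:{22,11,2,1}  Σf=484+121+4+1=610

a_22 = 610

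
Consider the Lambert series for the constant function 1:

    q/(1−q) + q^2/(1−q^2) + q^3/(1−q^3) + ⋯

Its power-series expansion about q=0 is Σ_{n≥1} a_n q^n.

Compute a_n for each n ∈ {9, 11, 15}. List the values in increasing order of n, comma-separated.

q^9  k|9↦f(k): 9:1 3:1 1:1  a_9=3
d|11:{1,11}  Σf=1+1=2
n=15: 15·1 5·3 3·5 1·15  f→[1+1+1+1]=4

3, 2, 4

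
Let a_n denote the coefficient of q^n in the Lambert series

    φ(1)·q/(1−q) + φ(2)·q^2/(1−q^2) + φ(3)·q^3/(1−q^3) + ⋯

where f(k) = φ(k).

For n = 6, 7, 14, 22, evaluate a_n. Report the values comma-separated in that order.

q^6  k|6↦φ(k): 6:2 3:2 2:1 1:1  a_6=6
q^7  k|7↦φ(k): 7:6 1:1  a_7=7
n=14: 1·14 2·7 7·2 14·1  φ→[1+1+6+6]=14
n=22: 1·22 2·11 11·2 22·1  φ→[1+1+10+10]=22

6, 7, 14, 22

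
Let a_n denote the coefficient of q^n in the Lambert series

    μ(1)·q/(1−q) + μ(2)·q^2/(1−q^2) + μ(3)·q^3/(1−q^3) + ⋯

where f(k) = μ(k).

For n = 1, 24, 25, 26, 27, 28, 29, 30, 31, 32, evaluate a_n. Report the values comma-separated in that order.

1, 0, 0, 0, 0, 0, 0, 0, 0, 0

n=1: 1·1  μ→[1]=1
[q^24] μ(24)=0,μ(12)=0,μ(8)=0,μ(6)=1,μ(4)=0,μ(3)=-1,μ(2)=-1,μ(1)=1 ⇒ 0
[q^25] μ(25)=0,μ(5)=-1,μ(1)=1 ⇒ 0
d|26:{26,13,2,1}  Σμ=1+(-1)+(-1)+1=0
q^27  k|27↦μ(k): 27:0 9:0 3:-1 1:1  a_27=0
n=28: 28·1 14·2 7·4 4·7 2·14 1·28  μ→[0+1+(-1)+0+(-1)+1]=0
[q^29] μ(29)=-1,μ(1)=1 ⇒ 0
n=30: 1·30 2·15 3·10 5·6 6·5 10·3 15·2 30·1  μ→[1+(-1)+(-1)+(-1)+1+1+1+(-1)]=0
n=31: 1·31 31·1  μ→[1+(-1)]=0
q^32  k|32↦μ(k): 1:1 2:-1 4:0 8:0 16:0 32:0  a_32=0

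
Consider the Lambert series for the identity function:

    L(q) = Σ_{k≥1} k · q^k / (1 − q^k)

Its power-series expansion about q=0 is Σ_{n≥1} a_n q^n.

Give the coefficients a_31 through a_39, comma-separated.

d|31:{31,1}  Σf=31+1=32
d|32:{1,2,4,8,16,32}  Σf=1+2+4+8+16+32=63
q^33  k|33↦f(k): 1:1 3:3 11:11 33:33  a_33=48
n=34: 34·1 17·2 2·17 1·34  f→[34+17+2+1]=54
d|35:{1,5,7,35}  Σf=1+5+7+35=48
n=36: 1·36 2·18 3·12 4·9 6·6 9·4 12·3 18·2 36·1  f→[1+2+3+4+6+9+12+18+36]=91
d|37:{37,1}  Σf=37+1=38
n=38: 1·38 2·19 19·2 38·1  f→[1+2+19+38]=60
[q^39] f(39)=39,f(13)=13,f(3)=3,f(1)=1 ⇒ 56

32, 63, 48, 54, 48, 91, 38, 60, 56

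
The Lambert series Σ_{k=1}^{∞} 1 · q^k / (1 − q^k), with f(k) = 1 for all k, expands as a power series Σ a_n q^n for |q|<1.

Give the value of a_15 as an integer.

a_15 = 4

n=15: 1·15 3·5 5·3 15·1  f→[1+1+1+1]=4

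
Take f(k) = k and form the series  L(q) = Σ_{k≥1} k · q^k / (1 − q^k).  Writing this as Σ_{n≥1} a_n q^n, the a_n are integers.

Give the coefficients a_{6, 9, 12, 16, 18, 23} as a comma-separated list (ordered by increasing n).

12, 13, 28, 31, 39, 24

d|6:{6,3,2,1}  Σf=6+3+2+1=12
d|9:{9,3,1}  Σf=9+3+1=13
n=12: 1·12 2·6 3·4 4·3 6·2 12·1  f→[1+2+3+4+6+12]=28
d|16:{1,2,4,8,16}  Σf=1+2+4+8+16=31
q^18  k|18↦f(k): 1:1 2:2 3:3 6:6 9:9 18:18  a_18=39
d|23:{23,1}  Σf=23+1=24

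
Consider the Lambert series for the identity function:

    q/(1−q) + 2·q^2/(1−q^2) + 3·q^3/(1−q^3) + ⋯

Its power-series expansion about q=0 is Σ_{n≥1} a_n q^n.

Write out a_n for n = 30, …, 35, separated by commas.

n=30: 1·30 2·15 3·10 5·6 6·5 10·3 15·2 30·1  f→[1+2+3+5+6+10+15+30]=72
d|31:{1,31}  Σf=1+31=32
q^32  k|32↦f(k): 1:1 2:2 4:4 8:8 16:16 32:32  a_32=63
q^33  k|33↦f(k): 33:33 11:11 3:3 1:1  a_33=48
q^34  k|34↦f(k): 1:1 2:2 17:17 34:34  a_34=54
n=35: 1·35 5·7 7·5 35·1  f→[1+5+7+35]=48

72, 32, 63, 48, 54, 48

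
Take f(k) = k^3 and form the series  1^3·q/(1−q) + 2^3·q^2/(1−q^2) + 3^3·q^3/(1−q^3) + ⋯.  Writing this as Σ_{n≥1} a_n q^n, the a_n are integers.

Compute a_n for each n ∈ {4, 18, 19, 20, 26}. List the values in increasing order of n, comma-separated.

n=4: 4·1 2·2 1·4  f→[64+8+1]=73
d|18:{1,2,3,6,9,18}  Σf=1+8+27+216+729+5832=6813
q^19  k|19↦f(k): 1:1 19:6859  a_19=6860
n=20: 20·1 10·2 5·4 4·5 2·10 1·20  f→[8000+1000+125+64+8+1]=9198
[q^26] f(26)=17576,f(13)=2197,f(2)=8,f(1)=1 ⇒ 19782

73, 6813, 6860, 9198, 19782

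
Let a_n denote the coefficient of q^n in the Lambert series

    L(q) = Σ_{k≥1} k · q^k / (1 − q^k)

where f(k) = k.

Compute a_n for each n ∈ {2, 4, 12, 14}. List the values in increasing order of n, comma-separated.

3, 7, 28, 24

q^2  k|2↦f(k): 1:1 2:2  a_2=3
[q^4] f(4)=4,f(2)=2,f(1)=1 ⇒ 7
n=12: 1·12 2·6 3·4 4·3 6·2 12·1  f→[1+2+3+4+6+12]=28
[q^14] f(1)=1,f(2)=2,f(7)=7,f(14)=14 ⇒ 24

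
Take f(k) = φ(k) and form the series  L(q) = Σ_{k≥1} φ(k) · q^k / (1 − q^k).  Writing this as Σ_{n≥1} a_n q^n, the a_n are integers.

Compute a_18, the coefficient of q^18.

q^18  k|18↦φ(k): 1:1 2:1 3:2 6:2 9:6 18:6  a_18=18

a_18 = 18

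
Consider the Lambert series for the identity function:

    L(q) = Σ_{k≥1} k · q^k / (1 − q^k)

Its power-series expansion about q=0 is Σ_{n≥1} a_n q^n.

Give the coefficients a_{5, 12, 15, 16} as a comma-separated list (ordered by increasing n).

n=5: 1·5 5·1  f→[1+5]=6
[q^12] f(1)=1,f(2)=2,f(3)=3,f(4)=4,f(6)=6,f(12)=12 ⇒ 28
[q^15] f(1)=1,f(3)=3,f(5)=5,f(15)=15 ⇒ 24
d|16:{16,8,4,2,1}  Σf=16+8+4+2+1=31

6, 28, 24, 31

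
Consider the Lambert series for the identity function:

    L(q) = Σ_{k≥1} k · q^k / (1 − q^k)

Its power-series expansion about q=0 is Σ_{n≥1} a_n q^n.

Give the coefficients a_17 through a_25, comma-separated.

18, 39, 20, 42, 32, 36, 24, 60, 31

n=17: 17·1 1·17  f→[17+1]=18
n=18: 18·1 9·2 6·3 3·6 2·9 1·18  f→[18+9+6+3+2+1]=39
[q^19] f(19)=19,f(1)=1 ⇒ 20
[q^20] f(20)=20,f(10)=10,f(5)=5,f(4)=4,f(2)=2,f(1)=1 ⇒ 42
q^21  k|21↦f(k): 1:1 3:3 7:7 21:21  a_21=32
n=22: 1·22 2·11 11·2 22·1  f→[1+2+11+22]=36
[q^23] f(23)=23,f(1)=1 ⇒ 24
n=24: 1·24 2·12 3·8 4·6 6·4 8·3 12·2 24·1  f→[1+2+3+4+6+8+12+24]=60
n=25: 1·25 5·5 25·1  f→[1+5+25]=31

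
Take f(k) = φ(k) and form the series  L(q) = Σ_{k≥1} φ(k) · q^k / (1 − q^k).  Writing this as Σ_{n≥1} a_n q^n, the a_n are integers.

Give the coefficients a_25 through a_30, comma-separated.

d|25:{1,5,25}  Σφ=1+4+20=25
n=26: 26·1 13·2 2·13 1·26  φ→[12+12+1+1]=26
n=27: 27·1 9·3 3·9 1·27  φ→[18+6+2+1]=27
[q^28] φ(28)=12,φ(14)=6,φ(7)=6,φ(4)=2,φ(2)=1,φ(1)=1 ⇒ 28
q^29  k|29↦φ(k): 1:1 29:28  a_29=29
d|30:{1,2,3,5,6,10,15,30}  Σφ=1+1+2+4+2+4+8+8=30

25, 26, 27, 28, 29, 30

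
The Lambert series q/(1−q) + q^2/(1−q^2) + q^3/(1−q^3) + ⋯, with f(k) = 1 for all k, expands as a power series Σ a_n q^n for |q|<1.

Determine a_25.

a_25 = 3

n=25: 25·1 5·5 1·25  f→[1+1+1]=3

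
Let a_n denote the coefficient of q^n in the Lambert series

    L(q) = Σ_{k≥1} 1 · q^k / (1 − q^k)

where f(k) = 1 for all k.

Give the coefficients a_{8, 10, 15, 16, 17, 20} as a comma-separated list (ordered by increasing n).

n=8: 1·8 2·4 4·2 8·1  f→[1+1+1+1]=4
n=10: 1·10 2·5 5·2 10·1  f→[1+1+1+1]=4
d|15:{15,5,3,1}  Σf=1+1+1+1=4
[q^16] f(1)=1,f(2)=1,f(4)=1,f(8)=1,f(16)=1 ⇒ 5
q^17  k|17↦f(k): 17:1 1:1  a_17=2
n=20: 20·1 10·2 5·4 4·5 2·10 1·20  f→[1+1+1+1+1+1]=6

4, 4, 4, 5, 2, 6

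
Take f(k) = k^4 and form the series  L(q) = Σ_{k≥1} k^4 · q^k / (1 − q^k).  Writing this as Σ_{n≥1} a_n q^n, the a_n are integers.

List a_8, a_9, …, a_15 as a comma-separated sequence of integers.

q^8  k|8↦f(k): 8:4096 4:256 2:16 1:1  a_8=4369
d|9:{9,3,1}  Σf=6561+81+1=6643
q^10  k|10↦f(k): 10:10000 5:625 2:16 1:1  a_10=10642
[q^11] f(1)=1,f(11)=14641 ⇒ 14642
q^12  k|12↦f(k): 12:20736 6:1296 4:256 3:81 2:16 1:1  a_12=22386
[q^13] f(1)=1,f(13)=28561 ⇒ 28562
[q^14] f(14)=38416,f(7)=2401,f(2)=16,f(1)=1 ⇒ 40834
n=15: 15·1 5·3 3·5 1·15  f→[50625+625+81+1]=51332

4369, 6643, 10642, 14642, 22386, 28562, 40834, 51332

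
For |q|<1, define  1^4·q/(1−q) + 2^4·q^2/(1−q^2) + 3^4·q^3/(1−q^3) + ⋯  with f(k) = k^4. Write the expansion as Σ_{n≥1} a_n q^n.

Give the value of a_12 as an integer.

[q^12] f(1)=1,f(2)=16,f(3)=81,f(4)=256,f(6)=1296,f(12)=20736 ⇒ 22386

a_12 = 22386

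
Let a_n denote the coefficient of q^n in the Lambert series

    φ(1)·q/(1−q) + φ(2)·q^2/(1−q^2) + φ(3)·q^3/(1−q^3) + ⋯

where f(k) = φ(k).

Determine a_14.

n=14: 14·1 7·2 2·7 1·14  φ→[6+6+1+1]=14

a_14 = 14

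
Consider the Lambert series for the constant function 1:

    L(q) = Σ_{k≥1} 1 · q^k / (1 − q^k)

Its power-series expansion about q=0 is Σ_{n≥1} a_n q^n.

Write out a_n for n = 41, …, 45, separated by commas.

2, 8, 2, 6, 6

q^41  k|41↦f(k): 1:1 41:1  a_41=2
q^42  k|42↦f(k): 1:1 2:1 3:1 6:1 7:1 14:1 21:1 42:1  a_42=8
n=43: 43·1 1·43  f→[1+1]=2
d|44:{44,22,11,4,2,1}  Σf=1+1+1+1+1+1=6
q^45  k|45↦f(k): 1:1 3:1 5:1 9:1 15:1 45:1  a_45=6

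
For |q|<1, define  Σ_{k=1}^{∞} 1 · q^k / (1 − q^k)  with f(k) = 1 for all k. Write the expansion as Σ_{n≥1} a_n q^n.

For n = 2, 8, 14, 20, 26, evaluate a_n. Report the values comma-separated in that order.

2, 4, 4, 6, 4

d|2:{1,2}  Σf=1+1=2
n=8: 1·8 2·4 4·2 8·1  f→[1+1+1+1]=4
d|14:{14,7,2,1}  Σf=1+1+1+1=4
n=20: 20·1 10·2 5·4 4·5 2·10 1·20  f→[1+1+1+1+1+1]=6
[q^26] f(1)=1,f(2)=1,f(13)=1,f(26)=1 ⇒ 4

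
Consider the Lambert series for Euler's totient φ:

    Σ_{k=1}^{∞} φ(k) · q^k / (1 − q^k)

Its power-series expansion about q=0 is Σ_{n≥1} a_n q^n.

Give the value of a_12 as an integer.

q^12  k|12↦φ(k): 1:1 2:1 3:2 4:2 6:2 12:4  a_12=12

a_12 = 12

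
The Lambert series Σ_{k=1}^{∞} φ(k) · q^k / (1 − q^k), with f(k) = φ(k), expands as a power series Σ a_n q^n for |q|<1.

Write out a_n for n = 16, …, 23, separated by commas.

q^16  k|16↦φ(k): 1:1 2:1 4:2 8:4 16:8  a_16=16
q^17  k|17↦φ(k): 1:1 17:16  a_17=17
q^18  k|18↦φ(k): 18:6 9:6 6:2 3:2 2:1 1:1  a_18=18
[q^19] φ(1)=1,φ(19)=18 ⇒ 19
q^20  k|20↦φ(k): 1:1 2:1 4:2 5:4 10:4 20:8  a_20=20
[q^21] φ(1)=1,φ(3)=2,φ(7)=6,φ(21)=12 ⇒ 21
q^22  k|22↦φ(k): 22:10 11:10 2:1 1:1  a_22=22
q^23  k|23↦φ(k): 23:22 1:1  a_23=23

16, 17, 18, 19, 20, 21, 22, 23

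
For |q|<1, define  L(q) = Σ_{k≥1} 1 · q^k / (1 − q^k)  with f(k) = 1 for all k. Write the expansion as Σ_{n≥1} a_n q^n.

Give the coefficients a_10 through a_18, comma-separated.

d|10:{1,2,5,10}  Σf=1+1+1+1=4
q^11  k|11↦f(k): 1:1 11:1  a_11=2
n=12: 1·12 2·6 3·4 4·3 6·2 12·1  f→[1+1+1+1+1+1]=6
n=13: 13·1 1·13  f→[1+1]=2
q^14  k|14↦f(k): 14:1 7:1 2:1 1:1  a_14=4
n=15: 15·1 5·3 3·5 1·15  f→[1+1+1+1]=4
d|16:{1,2,4,8,16}  Σf=1+1+1+1+1=5
[q^17] f(17)=1,f(1)=1 ⇒ 2
d|18:{1,2,3,6,9,18}  Σf=1+1+1+1+1+1=6

4, 2, 6, 2, 4, 4, 5, 2, 6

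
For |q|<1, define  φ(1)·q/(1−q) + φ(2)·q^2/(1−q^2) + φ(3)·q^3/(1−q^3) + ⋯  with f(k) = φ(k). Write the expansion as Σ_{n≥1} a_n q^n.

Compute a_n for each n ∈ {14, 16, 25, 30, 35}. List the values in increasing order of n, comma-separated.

[q^14] φ(14)=6,φ(7)=6,φ(2)=1,φ(1)=1 ⇒ 14
[q^16] φ(1)=1,φ(2)=1,φ(4)=2,φ(8)=4,φ(16)=8 ⇒ 16
[q^25] φ(1)=1,φ(5)=4,φ(25)=20 ⇒ 25
q^30  k|30↦φ(k): 1:1 2:1 3:2 5:4 6:2 10:4 15:8 30:8  a_30=30
[q^35] φ(1)=1,φ(5)=4,φ(7)=6,φ(35)=24 ⇒ 35

14, 16, 25, 30, 35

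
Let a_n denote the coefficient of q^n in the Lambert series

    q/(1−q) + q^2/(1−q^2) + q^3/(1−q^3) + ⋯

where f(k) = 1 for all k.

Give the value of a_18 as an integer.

[q^18] f(1)=1,f(2)=1,f(3)=1,f(6)=1,f(9)=1,f(18)=1 ⇒ 6

a_18 = 6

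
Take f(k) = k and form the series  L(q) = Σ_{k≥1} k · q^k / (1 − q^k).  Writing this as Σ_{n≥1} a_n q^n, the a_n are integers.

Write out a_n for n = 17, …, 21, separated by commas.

n=17: 1·17 17·1  f→[1+17]=18
q^18  k|18↦f(k): 1:1 2:2 3:3 6:6 9:9 18:18  a_18=39
q^19  k|19↦f(k): 19:19 1:1  a_19=20
q^20  k|20↦f(k): 1:1 2:2 4:4 5:5 10:10 20:20  a_20=42
[q^21] f(1)=1,f(3)=3,f(7)=7,f(21)=21 ⇒ 32

18, 39, 20, 42, 32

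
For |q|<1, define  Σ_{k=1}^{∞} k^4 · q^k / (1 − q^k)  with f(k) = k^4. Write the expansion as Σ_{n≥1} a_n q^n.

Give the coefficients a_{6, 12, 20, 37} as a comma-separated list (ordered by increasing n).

[q^6] f(1)=1,f(2)=16,f(3)=81,f(6)=1296 ⇒ 1394
n=12: 12·1 6·2 4·3 3·4 2·6 1·12  f→[20736+1296+256+81+16+1]=22386
d|20:{1,2,4,5,10,20}  Σf=1+16+256+625+10000+160000=170898
[q^37] f(1)=1,f(37)=1874161 ⇒ 1874162

1394, 22386, 170898, 1874162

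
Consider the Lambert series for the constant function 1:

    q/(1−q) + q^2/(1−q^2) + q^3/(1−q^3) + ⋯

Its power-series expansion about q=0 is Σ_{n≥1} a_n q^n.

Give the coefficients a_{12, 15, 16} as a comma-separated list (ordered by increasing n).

6, 4, 5

n=12: 12·1 6·2 4·3 3·4 2·6 1·12  f→[1+1+1+1+1+1]=6
q^15  k|15↦f(k): 15:1 5:1 3:1 1:1  a_15=4
[q^16] f(16)=1,f(8)=1,f(4)=1,f(2)=1,f(1)=1 ⇒ 5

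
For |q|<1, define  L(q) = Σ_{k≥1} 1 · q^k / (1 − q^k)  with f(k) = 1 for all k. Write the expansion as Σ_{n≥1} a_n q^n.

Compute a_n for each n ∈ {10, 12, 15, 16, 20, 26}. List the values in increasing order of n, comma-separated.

4, 6, 4, 5, 6, 4

d|10:{10,5,2,1}  Σf=1+1+1+1=4
n=12: 12·1 6·2 4·3 3·4 2·6 1·12  f→[1+1+1+1+1+1]=6
q^15  k|15↦f(k): 15:1 5:1 3:1 1:1  a_15=4
[q^16] f(16)=1,f(8)=1,f(4)=1,f(2)=1,f(1)=1 ⇒ 5
[q^20] f(1)=1,f(2)=1,f(4)=1,f(5)=1,f(10)=1,f(20)=1 ⇒ 6
q^26  k|26↦f(k): 1:1 2:1 13:1 26:1  a_26=4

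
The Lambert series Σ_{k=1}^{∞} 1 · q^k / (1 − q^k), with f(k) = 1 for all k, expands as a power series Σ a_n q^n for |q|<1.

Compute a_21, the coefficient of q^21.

[q^21] f(21)=1,f(7)=1,f(3)=1,f(1)=1 ⇒ 4

a_21 = 4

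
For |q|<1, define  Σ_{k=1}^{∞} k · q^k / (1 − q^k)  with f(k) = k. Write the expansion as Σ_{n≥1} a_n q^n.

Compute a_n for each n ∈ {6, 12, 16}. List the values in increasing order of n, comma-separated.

12, 28, 31

d|6:{6,3,2,1}  Σf=6+3+2+1=12
n=12: 12·1 6·2 4·3 3·4 2·6 1·12  f→[12+6+4+3+2+1]=28
n=16: 1·16 2·8 4·4 8·2 16·1  f→[1+2+4+8+16]=31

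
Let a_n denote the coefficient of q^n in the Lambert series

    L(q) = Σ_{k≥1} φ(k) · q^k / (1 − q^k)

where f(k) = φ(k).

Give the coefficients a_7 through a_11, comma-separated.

n=7: 1·7 7·1  φ→[1+6]=7
n=8: 8·1 4·2 2·4 1·8  φ→[4+2+1+1]=8
q^9  k|9↦φ(k): 1:1 3:2 9:6  a_9=9
n=10: 1·10 2·5 5·2 10·1  φ→[1+1+4+4]=10
n=11: 1·11 11·1  φ→[1+10]=11

7, 8, 9, 10, 11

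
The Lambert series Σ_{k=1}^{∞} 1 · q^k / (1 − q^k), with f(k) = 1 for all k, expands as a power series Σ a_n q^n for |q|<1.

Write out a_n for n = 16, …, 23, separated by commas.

[q^16] f(16)=1,f(8)=1,f(4)=1,f(2)=1,f(1)=1 ⇒ 5
q^17  k|17↦f(k): 17:1 1:1  a_17=2
q^18  k|18↦f(k): 18:1 9:1 6:1 3:1 2:1 1:1  a_18=6
d|19:{19,1}  Σf=1+1=2
d|20:{1,2,4,5,10,20}  Σf=1+1+1+1+1+1=6
n=21: 1·21 3·7 7·3 21·1  f→[1+1+1+1]=4
n=22: 22·1 11·2 2·11 1·22  f→[1+1+1+1]=4
n=23: 23·1 1·23  f→[1+1]=2

5, 2, 6, 2, 6, 4, 4, 2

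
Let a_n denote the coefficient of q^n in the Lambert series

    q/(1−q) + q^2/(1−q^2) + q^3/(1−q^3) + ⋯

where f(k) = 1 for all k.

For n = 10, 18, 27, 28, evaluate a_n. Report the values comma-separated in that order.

4, 6, 4, 6

[q^10] f(10)=1,f(5)=1,f(2)=1,f(1)=1 ⇒ 4
d|18:{18,9,6,3,2,1}  Σf=1+1+1+1+1+1=6
[q^27] f(1)=1,f(3)=1,f(9)=1,f(27)=1 ⇒ 4
d|28:{1,2,4,7,14,28}  Σf=1+1+1+1+1+1=6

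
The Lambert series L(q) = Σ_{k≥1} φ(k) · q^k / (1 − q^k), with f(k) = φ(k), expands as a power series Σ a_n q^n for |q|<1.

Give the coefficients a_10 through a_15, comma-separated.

[q^10] φ(1)=1,φ(2)=1,φ(5)=4,φ(10)=4 ⇒ 10
[q^11] φ(1)=1,φ(11)=10 ⇒ 11
[q^12] φ(1)=1,φ(2)=1,φ(3)=2,φ(4)=2,φ(6)=2,φ(12)=4 ⇒ 12
[q^13] φ(13)=12,φ(1)=1 ⇒ 13
n=14: 1·14 2·7 7·2 14·1  φ→[1+1+6+6]=14
n=15: 15·1 5·3 3·5 1·15  φ→[8+4+2+1]=15

10, 11, 12, 13, 14, 15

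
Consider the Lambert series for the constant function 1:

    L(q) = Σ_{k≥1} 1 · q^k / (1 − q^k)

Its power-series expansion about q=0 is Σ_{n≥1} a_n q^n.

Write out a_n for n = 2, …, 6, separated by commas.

2, 2, 3, 2, 4

n=2: 2·1 1·2  f→[1+1]=2
d|3:{1,3}  Σf=1+1=2
n=4: 1·4 2·2 4·1  f→[1+1+1]=3
q^5  k|5↦f(k): 1:1 5:1  a_5=2
[q^6] f(6)=1,f(3)=1,f(2)=1,f(1)=1 ⇒ 4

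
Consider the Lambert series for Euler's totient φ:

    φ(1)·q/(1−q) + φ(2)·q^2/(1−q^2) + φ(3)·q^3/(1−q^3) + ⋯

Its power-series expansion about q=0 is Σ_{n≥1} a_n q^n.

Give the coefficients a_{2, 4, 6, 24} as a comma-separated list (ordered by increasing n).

d|2:{1,2}  Σφ=1+1=2
d|4:{1,2,4}  Σφ=1+1+2=4
n=6: 1·6 2·3 3·2 6·1  φ→[1+1+2+2]=6
n=24: 1·24 2·12 3·8 4·6 6·4 8·3 12·2 24·1  φ→[1+1+2+2+2+4+4+8]=24

2, 4, 6, 24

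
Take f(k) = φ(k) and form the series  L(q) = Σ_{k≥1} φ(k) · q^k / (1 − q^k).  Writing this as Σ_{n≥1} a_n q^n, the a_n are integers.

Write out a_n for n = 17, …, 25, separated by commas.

[q^17] φ(17)=16,φ(1)=1 ⇒ 17
[q^18] φ(1)=1,φ(2)=1,φ(3)=2,φ(6)=2,φ(9)=6,φ(18)=6 ⇒ 18
n=19: 19·1 1·19  φ→[18+1]=19
[q^20] φ(1)=1,φ(2)=1,φ(4)=2,φ(5)=4,φ(10)=4,φ(20)=8 ⇒ 20
n=21: 21·1 7·3 3·7 1·21  φ→[12+6+2+1]=21
[q^22] φ(22)=10,φ(11)=10,φ(2)=1,φ(1)=1 ⇒ 22
[q^23] φ(23)=22,φ(1)=1 ⇒ 23
[q^24] φ(24)=8,φ(12)=4,φ(8)=4,φ(6)=2,φ(4)=2,φ(3)=2,φ(2)=1,φ(1)=1 ⇒ 24
[q^25] φ(25)=20,φ(5)=4,φ(1)=1 ⇒ 25

17, 18, 19, 20, 21, 22, 23, 24, 25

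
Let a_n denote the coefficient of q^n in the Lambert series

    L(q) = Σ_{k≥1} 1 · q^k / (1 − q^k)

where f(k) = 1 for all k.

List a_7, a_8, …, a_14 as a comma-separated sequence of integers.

n=7: 1·7 7·1  f→[1+1]=2
[q^8] f(8)=1,f(4)=1,f(2)=1,f(1)=1 ⇒ 4
n=9: 9·1 3·3 1·9  f→[1+1+1]=3
d|10:{10,5,2,1}  Σf=1+1+1+1=4
q^11  k|11↦f(k): 1:1 11:1  a_11=2
d|12:{1,2,3,4,6,12}  Σf=1+1+1+1+1+1=6
n=13: 1·13 13·1  f→[1+1]=2
n=14: 14·1 7·2 2·7 1·14  f→[1+1+1+1]=4

2, 4, 3, 4, 2, 6, 2, 4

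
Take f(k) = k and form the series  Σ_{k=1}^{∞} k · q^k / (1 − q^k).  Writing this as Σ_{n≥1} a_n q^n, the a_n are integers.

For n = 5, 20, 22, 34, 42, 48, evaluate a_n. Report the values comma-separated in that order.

[q^5] f(1)=1,f(5)=5 ⇒ 6
q^20  k|20↦f(k): 1:1 2:2 4:4 5:5 10:10 20:20  a_20=42
[q^22] f(1)=1,f(2)=2,f(11)=11,f(22)=22 ⇒ 36
n=34: 1·34 2·17 17·2 34·1  f→[1+2+17+34]=54
[q^42] f(42)=42,f(21)=21,f(14)=14,f(7)=7,f(6)=6,f(3)=3,f(2)=2,f(1)=1 ⇒ 96
q^48  k|48↦f(k): 48:48 24:24 16:16 12:12 8:8 6:6 4:4 3:3 2:2 1:1  a_48=124

6, 42, 36, 54, 96, 124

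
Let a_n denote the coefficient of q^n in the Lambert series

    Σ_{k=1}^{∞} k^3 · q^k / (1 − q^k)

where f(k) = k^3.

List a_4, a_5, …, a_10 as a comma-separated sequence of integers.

q^4  k|4↦f(k): 1:1 2:8 4:64  a_4=73
[q^5] f(1)=1,f(5)=125 ⇒ 126
[q^6] f(6)=216,f(3)=27,f(2)=8,f(1)=1 ⇒ 252
q^7  k|7↦f(k): 7:343 1:1  a_7=344
n=8: 8·1 4·2 2·4 1·8  f→[512+64+8+1]=585
q^9  k|9↦f(k): 9:729 3:27 1:1  a_9=757
q^10  k|10↦f(k): 1:1 2:8 5:125 10:1000  a_10=1134

73, 126, 252, 344, 585, 757, 1134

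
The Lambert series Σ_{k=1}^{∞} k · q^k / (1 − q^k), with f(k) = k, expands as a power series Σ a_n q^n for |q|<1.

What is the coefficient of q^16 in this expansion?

q^16  k|16↦f(k): 16:16 8:8 4:4 2:2 1:1  a_16=31

a_16 = 31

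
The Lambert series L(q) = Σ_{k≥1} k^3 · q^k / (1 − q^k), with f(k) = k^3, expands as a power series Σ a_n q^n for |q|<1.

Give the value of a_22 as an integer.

[q^22] f(1)=1,f(2)=8,f(11)=1331,f(22)=10648 ⇒ 11988

a_22 = 11988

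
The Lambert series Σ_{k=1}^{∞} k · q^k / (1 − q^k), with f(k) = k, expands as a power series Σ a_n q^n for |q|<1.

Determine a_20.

d|20:{20,10,5,4,2,1}  Σf=20+10+5+4+2+1=42

a_20 = 42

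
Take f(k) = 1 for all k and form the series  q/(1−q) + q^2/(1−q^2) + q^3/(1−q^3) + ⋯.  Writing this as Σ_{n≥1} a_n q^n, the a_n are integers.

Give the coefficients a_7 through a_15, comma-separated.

2, 4, 3, 4, 2, 6, 2, 4, 4

[q^7] f(1)=1,f(7)=1 ⇒ 2
q^8  k|8↦f(k): 1:1 2:1 4:1 8:1  a_8=4
[q^9] f(1)=1,f(3)=1,f(9)=1 ⇒ 3
q^10  k|10↦f(k): 10:1 5:1 2:1 1:1  a_10=4
n=11: 11·1 1·11  f→[1+1]=2
q^12  k|12↦f(k): 1:1 2:1 3:1 4:1 6:1 12:1  a_12=6
q^13  k|13↦f(k): 1:1 13:1  a_13=2
d|14:{1,2,7,14}  Σf=1+1+1+1=4
d|15:{1,3,5,15}  Σf=1+1+1+1=4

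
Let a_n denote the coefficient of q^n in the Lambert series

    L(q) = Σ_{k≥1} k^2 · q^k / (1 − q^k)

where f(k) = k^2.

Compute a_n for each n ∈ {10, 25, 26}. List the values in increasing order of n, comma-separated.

[q^10] f(1)=1,f(2)=4,f(5)=25,f(10)=100 ⇒ 130
d|25:{1,5,25}  Σf=1+25+625=651
[q^26] f(1)=1,f(2)=4,f(13)=169,f(26)=676 ⇒ 850

130, 651, 850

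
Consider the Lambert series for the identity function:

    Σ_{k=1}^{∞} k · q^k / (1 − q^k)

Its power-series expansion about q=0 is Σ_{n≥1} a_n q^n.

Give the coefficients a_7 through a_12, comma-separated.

[q^7] f(7)=7,f(1)=1 ⇒ 8
[q^8] f(8)=8,f(4)=4,f(2)=2,f(1)=1 ⇒ 15
d|9:{1,3,9}  Σf=1+3+9=13
[q^10] f(10)=10,f(5)=5,f(2)=2,f(1)=1 ⇒ 18
q^11  k|11↦f(k): 1:1 11:11  a_11=12
q^12  k|12↦f(k): 1:1 2:2 3:3 4:4 6:6 12:12  a_12=28

8, 15, 13, 18, 12, 28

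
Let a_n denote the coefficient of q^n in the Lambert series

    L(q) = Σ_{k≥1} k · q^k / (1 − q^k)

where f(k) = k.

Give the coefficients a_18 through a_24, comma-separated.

n=18: 18·1 9·2 6·3 3·6 2·9 1·18  f→[18+9+6+3+2+1]=39
d|19:{19,1}  Σf=19+1=20
q^20  k|20↦f(k): 20:20 10:10 5:5 4:4 2:2 1:1  a_20=42
q^21  k|21↦f(k): 1:1 3:3 7:7 21:21  a_21=32
q^22  k|22↦f(k): 22:22 11:11 2:2 1:1  a_22=36
d|23:{23,1}  Σf=23+1=24
q^24  k|24↦f(k): 24:24 12:12 8:8 6:6 4:4 3:3 2:2 1:1  a_24=60

39, 20, 42, 32, 36, 24, 60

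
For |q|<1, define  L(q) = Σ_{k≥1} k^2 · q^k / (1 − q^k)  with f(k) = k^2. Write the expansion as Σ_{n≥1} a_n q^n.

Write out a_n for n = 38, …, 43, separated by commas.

1810, 1700, 2210, 1682, 2500, 1850

q^38  k|38↦f(k): 1:1 2:4 19:361 38:1444  a_38=1810
[q^39] f(1)=1,f(3)=9,f(13)=169,f(39)=1521 ⇒ 1700
q^40  k|40↦f(k): 40:1600 20:400 10:100 8:64 5:25 4:16 2:4 1:1  a_40=2210
n=41: 1·41 41·1  f→[1+1681]=1682
q^42  k|42↦f(k): 1:1 2:4 3:9 6:36 7:49 14:196 21:441 42:1764  a_42=2500
[q^43] f(1)=1,f(43)=1849 ⇒ 1850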